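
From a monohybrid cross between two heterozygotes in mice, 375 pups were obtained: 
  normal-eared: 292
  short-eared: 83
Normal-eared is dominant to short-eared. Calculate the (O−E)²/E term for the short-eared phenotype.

1.233

For a monohybrid cross between heterozygotes with complete dominance, the expected phenotypic ratio is 3:1.
The 3:1 ratio has 4 parts, so with N = 375 the expected counts are:
  normal-eared: 375 × 3/4 = 281.25
  short-eared: 375 × 1/4 = 93.75
Contribution of short-eared: (83 − 93.75)² / 93.75 = 1.2327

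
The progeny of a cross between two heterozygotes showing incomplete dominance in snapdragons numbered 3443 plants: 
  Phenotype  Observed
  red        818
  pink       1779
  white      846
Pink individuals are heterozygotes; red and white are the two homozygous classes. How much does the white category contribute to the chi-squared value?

0.253

With incomplete dominance, a heterozygote × heterozygote cross gives a 1:2:1 phenotypic ratio.
Total ratio parts = 4. Expected numbers out of 3443:
  red: 3443 × 1/4 = 860.75
  pink: 3443 × 2/4 = 1721.5
  white: 3443 × 1/4 = 860.75
Contribution of white: (846 − 860.75)² / 860.75 = 0.2528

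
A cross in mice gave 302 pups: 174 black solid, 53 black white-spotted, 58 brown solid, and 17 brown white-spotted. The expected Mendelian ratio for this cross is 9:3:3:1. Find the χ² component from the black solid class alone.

The 9:3:3:1 ratio has 16 parts, so with N = 302 the expected counts are:
  black solid: 302 × 9/16 = 169.875
  black white-spotted: 302 × 3/16 = 56.625
  brown solid: 302 × 3/16 = 56.625
  brown white-spotted: 302 × 1/16 = 18.875
Contribution of black solid: (174 − 169.875)² / 169.875 = 0.1002

0.100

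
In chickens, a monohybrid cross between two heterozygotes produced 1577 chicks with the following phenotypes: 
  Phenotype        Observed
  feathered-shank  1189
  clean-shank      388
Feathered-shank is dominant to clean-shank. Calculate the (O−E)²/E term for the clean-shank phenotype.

0.099

For a monohybrid cross between heterozygotes with complete dominance, the expected phenotypic ratio is 3:1.
Total ratio parts = 4. Expected numbers out of 1577:
  feathered-shank: 1577 × 3/4 = 1182.75
  clean-shank: 1577 × 1/4 = 394.25
Contribution of clean-shank: (388 − 394.25)² / 394.25 = 0.0991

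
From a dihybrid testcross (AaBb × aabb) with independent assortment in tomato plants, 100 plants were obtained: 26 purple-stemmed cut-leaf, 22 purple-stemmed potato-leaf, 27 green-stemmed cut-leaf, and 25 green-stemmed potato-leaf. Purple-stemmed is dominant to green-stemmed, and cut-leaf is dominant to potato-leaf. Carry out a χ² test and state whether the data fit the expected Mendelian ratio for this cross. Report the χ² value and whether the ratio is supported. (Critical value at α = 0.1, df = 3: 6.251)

0.560; consistent

A dihybrid testcross with independent assortment gives a 1:1:1:1 ratio.
Under the 1:1:1:1 hypothesis (Σ ratio = 4, N = 100):
  purple-stemmed cut-leaf: 100 × 1/4 = 25
  purple-stemmed potato-leaf: 100 × 1/4 = 25
  green-stemmed cut-leaf: 100 × 1/4 = 25
  green-stemmed potato-leaf: 100 × 1/4 = 25
χ² = Σ (O − E)² / E
  purple-stemmed cut-leaf: (26 − 25)² / 25 = 0.0400
  purple-stemmed potato-leaf: (22 − 25)² / 25 = 0.3600
  green-stemmed cut-leaf: (27 − 25)² / 25 = 0.1600
  green-stemmed potato-leaf: (25 − 25)² / 25 = 0.0000
χ² = 0.0400 + 0.3600 + 0.1600 + 0.0000 = 0.560
Degrees of freedom = 4 − 1 = 3; critical value at α = 0.1 is 6.251.
Since 0.560 < 6.251, we fail to reject the null hypothesis — the data are consistent with the 1:1:1:1 ratio.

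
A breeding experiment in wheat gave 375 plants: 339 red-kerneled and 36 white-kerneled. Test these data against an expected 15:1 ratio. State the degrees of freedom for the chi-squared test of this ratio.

1

A goodness-of-fit test with 2 phenotype classes has df = 2 − 1 = 1.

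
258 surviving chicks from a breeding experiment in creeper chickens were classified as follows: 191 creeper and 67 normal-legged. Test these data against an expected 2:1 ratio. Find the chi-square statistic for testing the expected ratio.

Under the 2:1 hypothesis (Σ ratio = 3, N = 258):
  creeper: 258 × 2/3 = 172
  normal-legged: 258 × 1/3 = 86
χ² = Σ (O − E)² / E
  creeper: (191 − 172)² / 172 = 2.0988
  normal-legged: (67 − 86)² / 86 = 4.1977
χ² = 2.0988 + 4.1977 = 6.2965 ≈ 6.297

6.297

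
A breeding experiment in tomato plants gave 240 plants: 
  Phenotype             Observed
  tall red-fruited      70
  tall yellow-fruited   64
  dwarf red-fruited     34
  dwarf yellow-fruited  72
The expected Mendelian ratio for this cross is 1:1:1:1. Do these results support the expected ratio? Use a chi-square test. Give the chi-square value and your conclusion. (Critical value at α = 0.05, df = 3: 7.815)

Total ratio parts = 4. Expected numbers out of 240:
  tall red-fruited: 240 × 1/4 = 60
  tall yellow-fruited: 240 × 1/4 = 60
  dwarf red-fruited: 240 × 1/4 = 60
  dwarf yellow-fruited: 240 × 1/4 = 60
χ² = Σ (O − E)² / E
  tall red-fruited: (70 − 60)² / 60 = 1.6667
  tall yellow-fruited: (64 − 60)² / 60 = 0.2667
  dwarf red-fruited: (34 − 60)² / 60 = 11.2667
  dwarf yellow-fruited: (72 − 60)² / 60 = 2.4000
χ² = 1.6667 + 0.2667 + 11.2667 + 2.4000 = 15.6001 ≈ 15.600
Degrees of freedom = 4 − 1 = 3; critical value at α = 0.05 is 7.815.
Since 15.600 > 7.815, we reject the null hypothesis — the data do not fit the 1:1:1:1 ratio.

15.600; not consistent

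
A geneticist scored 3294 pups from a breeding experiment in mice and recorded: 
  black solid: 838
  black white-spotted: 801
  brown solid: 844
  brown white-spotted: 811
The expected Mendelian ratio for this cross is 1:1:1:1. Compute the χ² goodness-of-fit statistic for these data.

1.570

Expected counts for N = 3294 under a 1:1:1:1 ratio (total parts = 4):
  black solid: 3294 × 1/4 = 823.5
  black white-spotted: 3294 × 1/4 = 823.5
  brown solid: 3294 × 1/4 = 823.5
  brown white-spotted: 3294 × 1/4 = 823.5
χ² = Σ (O − E)² / E
  black solid: (838 − 823.5)² / 823.5 = 0.2553
  black white-spotted: (801 − 823.5)² / 823.5 = 0.6148
  brown solid: (844 − 823.5)² / 823.5 = 0.5103
  brown white-spotted: (811 − 823.5)² / 823.5 = 0.1897
χ² = 0.2553 + 0.6148 + 0.5103 + 0.1897 = 1.5701 ≈ 1.570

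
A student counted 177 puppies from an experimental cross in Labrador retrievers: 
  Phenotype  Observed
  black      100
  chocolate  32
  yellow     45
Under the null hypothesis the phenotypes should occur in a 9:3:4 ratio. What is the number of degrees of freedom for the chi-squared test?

A goodness-of-fit test with 3 phenotype classes has df = 3 − 1 = 2.

2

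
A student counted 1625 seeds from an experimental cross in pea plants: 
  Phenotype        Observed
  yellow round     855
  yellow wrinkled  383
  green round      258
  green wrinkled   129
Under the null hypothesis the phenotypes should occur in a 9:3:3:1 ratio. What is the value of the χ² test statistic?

38.511

Expected counts for N = 1625 under a 9:3:3:1 ratio (total parts = 16):
  yellow round: 1625 × 9/16 = 914.0625
  yellow wrinkled: 1625 × 3/16 = 304.6875
  green round: 1625 × 3/16 = 304.6875
  green wrinkled: 1625 × 1/16 = 101.5625
χ² = Σ (O − E)² / E
  yellow round: (855 − 914.0625)² / 914.0625 = 3.8163
  yellow wrinkled: (383 − 304.6875)² / 304.6875 = 20.1283
  green round: (258 − 304.6875)² / 304.6875 = 7.1540
  green wrinkled: (129 − 101.5625)² / 101.5625 = 7.4123
χ² = 3.8163 + 20.1283 + 7.1540 + 7.4123 = 38.5109 ≈ 38.511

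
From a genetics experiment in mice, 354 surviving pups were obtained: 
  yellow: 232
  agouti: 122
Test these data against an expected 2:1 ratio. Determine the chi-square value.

0.203

Total ratio parts = 3. Expected numbers out of 354:
  yellow: 354 × 2/3 = 236
  agouti: 354 × 1/3 = 118
χ² = Σ (O − E)² / E
  yellow: (232 − 236)² / 236 = 0.0678
  agouti: (122 − 118)² / 118 = 0.1356
χ² = 0.0678 + 0.1356 = 0.2034 ≈ 0.203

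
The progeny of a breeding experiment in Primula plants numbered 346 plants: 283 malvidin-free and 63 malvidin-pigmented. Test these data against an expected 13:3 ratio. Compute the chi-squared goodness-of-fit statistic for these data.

Under the 13:3 hypothesis (Σ ratio = 16, N = 346):
  malvidin-free: 346 × 13/16 = 281.125
  malvidin-pigmented: 346 × 3/16 = 64.875
χ² = Σ (O − E)² / E
  malvidin-free: (283 − 281.125)² / 281.125 = 0.0125
  malvidin-pigmented: (63 − 64.875)² / 64.875 = 0.0542
χ² = 0.0125 + 0.0542 = 0.0667 ≈ 0.067

0.067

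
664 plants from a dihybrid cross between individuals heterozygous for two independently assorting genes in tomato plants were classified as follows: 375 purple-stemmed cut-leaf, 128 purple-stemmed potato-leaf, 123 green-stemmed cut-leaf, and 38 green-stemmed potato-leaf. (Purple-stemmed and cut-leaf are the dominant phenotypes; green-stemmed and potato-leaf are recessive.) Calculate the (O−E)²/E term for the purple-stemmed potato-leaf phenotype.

0.098

A dihybrid F₂ with independent assortment and complete dominance at both loci gives a 9:3:3:1 phenotypic ratio.
Expected counts for N = 664 under a 9:3:3:1 ratio (total parts = 16):
  purple-stemmed cut-leaf: 664 × 9/16 = 373.5
  purple-stemmed potato-leaf: 664 × 3/16 = 124.5
  green-stemmed cut-leaf: 664 × 3/16 = 124.5
  green-stemmed potato-leaf: 664 × 1/16 = 41.5
Contribution of purple-stemmed potato-leaf: (128 − 124.5)² / 124.5 = 0.0984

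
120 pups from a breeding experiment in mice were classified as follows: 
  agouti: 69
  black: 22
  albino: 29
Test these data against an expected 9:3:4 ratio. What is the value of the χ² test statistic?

0.078

Under the 9:3:4 hypothesis (Σ ratio = 16, N = 120):
  agouti: 120 × 9/16 = 67.5
  black: 120 × 3/16 = 22.5
  albino: 120 × 4/16 = 30
χ² = Σ (O − E)² / E
  agouti: (69 − 67.5)² / 67.5 = 0.0333
  black: (22 − 22.5)² / 22.5 = 0.0111
  albino: (29 − 30)² / 30 = 0.0333
χ² = 0.0333 + 0.0111 + 0.0333 = 0.0777 ≈ 0.078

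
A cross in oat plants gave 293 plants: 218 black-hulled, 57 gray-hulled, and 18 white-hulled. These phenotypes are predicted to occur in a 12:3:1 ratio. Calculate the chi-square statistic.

0.097

The 12:3:1 ratio has 16 parts, so with N = 293 the expected counts are:
  black-hulled: 293 × 12/16 = 219.75
  gray-hulled: 293 × 3/16 = 54.9375
  white-hulled: 293 × 1/16 = 18.3125
χ² = Σ (O − E)² / E
  black-hulled: (218 − 219.75)² / 219.75 = 0.0139
  gray-hulled: (57 − 54.9375)² / 54.9375 = 0.0774
  white-hulled: (18 − 18.3125)² / 18.3125 = 0.0053
χ² = 0.0139 + 0.0774 + 0.0053 = 0.0966 ≈ 0.097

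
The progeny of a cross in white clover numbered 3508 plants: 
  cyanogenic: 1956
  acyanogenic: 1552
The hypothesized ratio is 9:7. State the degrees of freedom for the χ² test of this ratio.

1

A goodness-of-fit test with 2 phenotype classes has df = 2 − 1 = 1.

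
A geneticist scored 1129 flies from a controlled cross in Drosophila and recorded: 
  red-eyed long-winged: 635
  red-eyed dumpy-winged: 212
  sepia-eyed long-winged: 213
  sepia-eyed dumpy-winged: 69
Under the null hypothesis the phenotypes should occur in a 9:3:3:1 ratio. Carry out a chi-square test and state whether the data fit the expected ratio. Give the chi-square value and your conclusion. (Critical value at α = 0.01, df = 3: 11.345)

0.043; consistent

The 9:3:3:1 ratio has 16 parts, so with N = 1129 the expected counts are:
  red-eyed long-winged: 1129 × 9/16 = 635.0625
  red-eyed dumpy-winged: 1129 × 3/16 = 211.6875
  sepia-eyed long-winged: 1129 × 3/16 = 211.6875
  sepia-eyed dumpy-winged: 1129 × 1/16 = 70.5625
χ² = Σ (O − E)² / E
  red-eyed long-winged: (635 − 635.0625)² / 635.0625 = 0.0000
  red-eyed dumpy-winged: (212 − 211.6875)² / 211.6875 = 0.0005
  sepia-eyed long-winged: (213 − 211.6875)² / 211.6875 = 0.0081
  sepia-eyed dumpy-winged: (69 − 70.5625)² / 70.5625 = 0.0346
χ² = 0.0000 + 0.0005 + 0.0081 + 0.0346 = 0.0432 ≈ 0.043
Degrees of freedom = 4 − 1 = 3; critical value at α = 0.01 is 11.345.
Since 0.043 < 11.345, we fail to reject the null hypothesis — the data are consistent with the 9:3:3:1 ratio.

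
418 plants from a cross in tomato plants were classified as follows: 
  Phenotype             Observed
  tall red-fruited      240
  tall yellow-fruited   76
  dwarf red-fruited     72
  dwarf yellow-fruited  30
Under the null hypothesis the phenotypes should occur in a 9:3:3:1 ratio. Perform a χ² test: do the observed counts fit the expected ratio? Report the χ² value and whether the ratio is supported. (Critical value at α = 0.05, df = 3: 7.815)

1.266; consistent

Total ratio parts = 16. Expected numbers out of 418:
  tall red-fruited: 418 × 9/16 = 235.125
  tall yellow-fruited: 418 × 3/16 = 78.375
  dwarf red-fruited: 418 × 3/16 = 78.375
  dwarf yellow-fruited: 418 × 1/16 = 26.125
χ² = Σ (O − E)² / E
  tall red-fruited: (240 − 235.125)² / 235.125 = 0.1011
  tall yellow-fruited: (76 − 78.375)² / 78.375 = 0.0720
  dwarf red-fruited: (72 − 78.375)² / 78.375 = 0.5185
  dwarf yellow-fruited: (30 − 26.125)² / 26.125 = 0.5748
χ² = 0.1011 + 0.0720 + 0.5185 + 0.5748 = 1.2664 ≈ 1.266
Degrees of freedom = 4 − 1 = 3; critical value at α = 0.05 is 7.815.
Since 1.266 < 7.815, we fail to reject the null hypothesis — the data are consistent with the 9:3:3:1 ratio.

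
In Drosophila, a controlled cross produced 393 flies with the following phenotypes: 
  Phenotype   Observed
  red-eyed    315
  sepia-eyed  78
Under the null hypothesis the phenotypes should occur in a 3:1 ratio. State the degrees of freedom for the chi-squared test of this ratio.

A goodness-of-fit test with 2 phenotype classes has df = 2 − 1 = 1.

1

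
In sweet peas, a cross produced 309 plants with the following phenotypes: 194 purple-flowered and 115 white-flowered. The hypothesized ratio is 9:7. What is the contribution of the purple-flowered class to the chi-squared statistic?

Expected counts for N = 309 under a 9:7 ratio (total parts = 16):
  purple-flowered: 309 × 9/16 = 173.8125
  white-flowered: 309 × 7/16 = 135.1875
Contribution of purple-flowered: (194 − 173.8125)² / 173.8125 = 2.3447

2.345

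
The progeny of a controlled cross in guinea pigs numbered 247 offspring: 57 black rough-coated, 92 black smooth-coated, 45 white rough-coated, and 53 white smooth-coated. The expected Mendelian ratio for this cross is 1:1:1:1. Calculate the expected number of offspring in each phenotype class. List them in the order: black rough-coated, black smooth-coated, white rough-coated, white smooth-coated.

61.75, 61.75, 61.75, 61.75

Total ratio parts = 4. Expected numbers out of 247:
  black rough-coated: 247 × 1/4 = 61.75
  black smooth-coated: 247 × 1/4 = 61.75
  white rough-coated: 247 × 1/4 = 61.75
  white smooth-coated: 247 × 1/4 = 61.75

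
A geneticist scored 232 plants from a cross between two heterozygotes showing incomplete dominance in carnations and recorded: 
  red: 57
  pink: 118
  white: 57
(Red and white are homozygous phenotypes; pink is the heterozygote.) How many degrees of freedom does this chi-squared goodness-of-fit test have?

2

With incomplete dominance, a heterozygote × heterozygote cross gives a 1:2:1 phenotypic ratio.
A goodness-of-fit test with 3 phenotype classes has df = 3 − 1 = 2.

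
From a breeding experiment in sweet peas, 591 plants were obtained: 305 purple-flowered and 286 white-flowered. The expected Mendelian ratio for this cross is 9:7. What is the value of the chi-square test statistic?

Total ratio parts = 16. Expected numbers out of 591:
  purple-flowered: 591 × 9/16 = 332.4375
  white-flowered: 591 × 7/16 = 258.5625
χ² = Σ (O − E)² / E
  purple-flowered: (305 − 332.4375)² / 332.4375 = 2.2645
  white-flowered: (286 − 258.5625)² / 258.5625 = 2.9115
χ² = 2.2645 + 2.9115 = 5.176

5.176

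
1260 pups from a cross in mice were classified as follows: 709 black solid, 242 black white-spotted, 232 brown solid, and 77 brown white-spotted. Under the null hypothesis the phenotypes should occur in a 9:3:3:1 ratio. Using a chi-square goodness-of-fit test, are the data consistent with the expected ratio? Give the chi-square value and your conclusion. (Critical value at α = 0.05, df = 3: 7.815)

0.255; consistent

Under the 9:3:3:1 hypothesis (Σ ratio = 16, N = 1260):
  black solid: 1260 × 9/16 = 708.75
  black white-spotted: 1260 × 3/16 = 236.25
  brown solid: 1260 × 3/16 = 236.25
  brown white-spotted: 1260 × 1/16 = 78.75
χ² = Σ (O − E)² / E
  black solid: (709 − 708.75)² / 708.75 = 0.0001
  black white-spotted: (242 − 236.25)² / 236.25 = 0.1399
  brown solid: (232 − 236.25)² / 236.25 = 0.0765
  brown white-spotted: (77 − 78.75)² / 78.75 = 0.0389
χ² = 0.0001 + 0.1399 + 0.0765 + 0.0389 = 0.2554 ≈ 0.255
Degrees of freedom = 4 − 1 = 3; critical value at α = 0.05 is 7.815.
Since 0.255 < 7.815, we fail to reject the null hypothesis — the data are consistent with the 9:3:3:1 ratio.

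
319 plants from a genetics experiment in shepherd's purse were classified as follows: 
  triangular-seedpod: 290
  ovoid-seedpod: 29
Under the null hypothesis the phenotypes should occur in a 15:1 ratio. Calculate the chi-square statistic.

4.394

Under the 15:1 hypothesis (Σ ratio = 16, N = 319):
  triangular-seedpod: 319 × 15/16 = 299.0625
  ovoid-seedpod: 319 × 1/16 = 19.9375
χ² = Σ (O − E)² / E
  triangular-seedpod: (290 − 299.0625)² / 299.0625 = 0.2746
  ovoid-seedpod: (29 − 19.9375)² / 19.9375 = 4.1193
χ² = 0.2746 + 4.1193 = 4.3939 ≈ 4.394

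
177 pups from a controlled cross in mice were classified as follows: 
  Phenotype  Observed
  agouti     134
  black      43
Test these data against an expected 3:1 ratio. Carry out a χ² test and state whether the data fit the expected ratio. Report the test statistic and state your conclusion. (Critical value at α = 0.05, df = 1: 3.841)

Under the 3:1 hypothesis (Σ ratio = 4, N = 177):
  agouti: 177 × 3/4 = 132.75
  black: 177 × 1/4 = 44.25
χ² = Σ (O − E)² / E
  agouti: (134 − 132.75)² / 132.75 = 0.0118
  black: (43 − 44.25)² / 44.25 = 0.0353
χ² = 0.0118 + 0.0353 = 0.0471 ≈ 0.047
Degrees of freedom = 2 − 1 = 1; critical value at α = 0.05 is 3.841.
Since 0.047 < 3.841, we fail to reject the null hypothesis — the data are consistent with the 3:1 ratio.

0.047; consistent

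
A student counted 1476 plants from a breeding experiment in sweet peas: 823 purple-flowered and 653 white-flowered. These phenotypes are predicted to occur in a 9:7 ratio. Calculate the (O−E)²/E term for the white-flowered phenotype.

Expected counts for N = 1476 under a 9:7 ratio (total parts = 16):
  purple-flowered: 1476 × 9/16 = 830.25
  white-flowered: 1476 × 7/16 = 645.75
Contribution of white-flowered: (653 − 645.75)² / 645.75 = 0.0814

0.081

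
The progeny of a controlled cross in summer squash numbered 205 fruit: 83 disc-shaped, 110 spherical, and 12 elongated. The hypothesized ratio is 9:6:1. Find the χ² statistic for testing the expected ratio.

The 9:6:1 ratio has 16 parts, so with N = 205 the expected counts are:
  disc-shaped: 205 × 9/16 = 115.3125
  spherical: 205 × 6/16 = 76.875
  elongated: 205 × 1/16 = 12.8125
χ² = Σ (O − E)² / E
  disc-shaped: (83 − 115.3125)² / 115.3125 = 9.0545
  spherical: (110 − 76.875)² / 76.875 = 14.2734
  elongated: (12 − 12.8125)² / 12.8125 = 0.0515
χ² = 9.0545 + 14.2734 + 0.0515 = 23.3794 ≈ 23.379

23.379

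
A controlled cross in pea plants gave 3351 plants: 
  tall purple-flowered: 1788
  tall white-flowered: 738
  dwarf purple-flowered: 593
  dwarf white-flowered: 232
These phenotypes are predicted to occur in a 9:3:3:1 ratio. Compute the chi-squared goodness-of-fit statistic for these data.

28.549

The 9:3:3:1 ratio has 16 parts, so with N = 3351 the expected counts are:
  tall purple-flowered: 3351 × 9/16 = 1884.9375
  tall white-flowered: 3351 × 3/16 = 628.3125
  dwarf purple-flowered: 3351 × 3/16 = 628.3125
  dwarf white-flowered: 3351 × 1/16 = 209.4375
χ² = Σ (O − E)² / E
  tall purple-flowered: (1788 − 1884.9375)² / 1884.9375 = 4.9852
  tall white-flowered: (738 − 628.3125)² / 628.3125 = 19.1487
  dwarf purple-flowered: (593 − 628.3125)² / 628.3125 = 1.9846
  dwarf white-flowered: (232 − 209.4375)² / 209.4375 = 2.4306
χ² = 4.9852 + 19.1487 + 1.9846 + 2.4306 = 28.5491 ≈ 28.549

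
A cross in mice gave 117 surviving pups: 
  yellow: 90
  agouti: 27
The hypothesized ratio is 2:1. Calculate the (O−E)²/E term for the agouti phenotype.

Expected counts for N = 117 under a 2:1 ratio (total parts = 3):
  yellow: 117 × 2/3 = 78
  agouti: 117 × 1/3 = 39
Contribution of agouti: (27 − 39)² / 39 = 3.6923

3.692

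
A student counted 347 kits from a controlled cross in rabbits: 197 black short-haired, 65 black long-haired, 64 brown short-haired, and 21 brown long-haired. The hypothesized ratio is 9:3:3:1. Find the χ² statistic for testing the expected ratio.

Total ratio parts = 16. Expected numbers out of 347:
  black short-haired: 347 × 9/16 = 195.1875
  black long-haired: 347 × 3/16 = 65.0625
  brown short-haired: 347 × 3/16 = 65.0625
  brown long-haired: 347 × 1/16 = 21.6875
χ² = Σ (O − E)² / E
  black short-haired: (197 − 195.1875)² / 195.1875 = 0.0168
  black long-haired: (65 − 65.0625)² / 65.0625 = 0.0001
  brown short-haired: (64 − 65.0625)² / 65.0625 = 0.0174
  brown long-haired: (21 − 21.6875)² / 21.6875 = 0.0218
χ² = 0.0168 + 0.0001 + 0.0174 + 0.0218 = 0.0561 ≈ 0.056

0.056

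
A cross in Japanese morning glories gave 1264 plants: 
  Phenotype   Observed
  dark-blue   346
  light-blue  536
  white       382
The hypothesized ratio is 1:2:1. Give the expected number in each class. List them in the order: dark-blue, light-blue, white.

The 1:2:1 ratio has 4 parts, so with N = 1264 the expected counts are:
  dark-blue: 1264 × 1/4 = 316
  light-blue: 1264 × 2/4 = 632
  white: 1264 × 1/4 = 316

316, 632, 316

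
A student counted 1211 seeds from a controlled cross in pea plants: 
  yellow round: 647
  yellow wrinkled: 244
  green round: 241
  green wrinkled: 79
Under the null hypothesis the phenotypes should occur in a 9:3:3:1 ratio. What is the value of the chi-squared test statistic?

3.980

Expected counts for N = 1211 under a 9:3:3:1 ratio (total parts = 16):
  yellow round: 1211 × 9/16 = 681.1875
  yellow wrinkled: 1211 × 3/16 = 227.0625
  green round: 1211 × 3/16 = 227.0625
  green wrinkled: 1211 × 1/16 = 75.6875
χ² = Σ (O − E)² / E
  yellow round: (647 − 681.1875)² / 681.1875 = 1.7158
  yellow wrinkled: (244 − 227.0625)² / 227.0625 = 1.2634
  green round: (241 − 227.0625)² / 227.0625 = 0.8555
  green wrinkled: (79 − 75.6875)² / 75.6875 = 0.1450
χ² = 1.7158 + 1.2634 + 0.8555 + 0.1450 = 3.9797 ≈ 3.980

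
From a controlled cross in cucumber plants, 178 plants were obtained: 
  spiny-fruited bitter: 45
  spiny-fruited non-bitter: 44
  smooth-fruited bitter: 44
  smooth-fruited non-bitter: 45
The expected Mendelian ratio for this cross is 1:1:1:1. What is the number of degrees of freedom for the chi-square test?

3

A goodness-of-fit test with 4 phenotype classes has df = 4 − 1 = 3.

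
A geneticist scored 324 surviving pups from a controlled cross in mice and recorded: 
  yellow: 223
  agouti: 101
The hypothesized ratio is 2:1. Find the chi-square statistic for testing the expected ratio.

Under the 2:1 hypothesis (Σ ratio = 3, N = 324):
  yellow: 324 × 2/3 = 216
  agouti: 324 × 1/3 = 108
χ² = Σ (O − E)² / E
  yellow: (223 − 216)² / 216 = 0.2269
  agouti: (101 − 108)² / 108 = 0.4537
χ² = 0.2269 + 0.4537 = 0.6806 ≈ 0.681

0.681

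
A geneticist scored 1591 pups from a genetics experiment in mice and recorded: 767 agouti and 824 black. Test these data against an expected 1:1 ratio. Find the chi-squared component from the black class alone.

1.021

Under the 1:1 hypothesis (Σ ratio = 2, N = 1591):
  agouti: 1591 × 1/2 = 795.5
  black: 1591 × 1/2 = 795.5
Contribution of black: (824 − 795.5)² / 795.5 = 1.0211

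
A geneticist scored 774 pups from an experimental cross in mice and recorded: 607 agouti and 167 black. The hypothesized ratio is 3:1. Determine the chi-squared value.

4.839

Expected counts for N = 774 under a 3:1 ratio (total parts = 4):
  agouti: 774 × 3/4 = 580.5
  black: 774 × 1/4 = 193.5
χ² = Σ (O − E)² / E
  agouti: (607 − 580.5)² / 580.5 = 1.2097
  black: (167 − 193.5)² / 193.5 = 3.6292
χ² = 1.2097 + 3.6292 = 4.8389 ≈ 4.839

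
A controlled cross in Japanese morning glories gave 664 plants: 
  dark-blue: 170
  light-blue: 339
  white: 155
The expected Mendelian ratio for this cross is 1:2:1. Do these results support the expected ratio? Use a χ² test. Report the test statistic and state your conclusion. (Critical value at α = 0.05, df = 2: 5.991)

Under the 1:2:1 hypothesis (Σ ratio = 4, N = 664):
  dark-blue: 664 × 1/4 = 166
  light-blue: 664 × 2/4 = 332
  white: 664 × 1/4 = 166
χ² = Σ (O − E)² / E
  dark-blue: (170 − 166)² / 166 = 0.0964
  light-blue: (339 − 332)² / 332 = 0.1476
  white: (155 − 166)² / 166 = 0.7289
χ² = 0.0964 + 0.1476 + 0.7289 = 0.9729 ≈ 0.973
Degrees of freedom = 3 − 1 = 2; critical value at α = 0.05 is 5.991.
Since 0.973 < 5.991, we fail to reject the null hypothesis — the data are consistent with the 1:2:1 ratio.

0.973; consistent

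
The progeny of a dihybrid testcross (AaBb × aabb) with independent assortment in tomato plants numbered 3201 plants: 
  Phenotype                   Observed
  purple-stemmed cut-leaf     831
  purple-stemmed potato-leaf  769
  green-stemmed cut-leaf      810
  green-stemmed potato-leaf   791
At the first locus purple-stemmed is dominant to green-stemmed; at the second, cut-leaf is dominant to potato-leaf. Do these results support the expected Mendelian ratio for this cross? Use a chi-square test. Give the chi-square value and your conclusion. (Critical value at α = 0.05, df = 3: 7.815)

A dihybrid testcross with independent assortment gives a 1:1:1:1 ratio.
Total ratio parts = 4. Expected numbers out of 3201:
  purple-stemmed cut-leaf: 3201 × 1/4 = 800.25
  purple-stemmed potato-leaf: 3201 × 1/4 = 800.25
  green-stemmed cut-leaf: 3201 × 1/4 = 800.25
  green-stemmed potato-leaf: 3201 × 1/4 = 800.25
χ² = Σ (O − E)² / E
  purple-stemmed cut-leaf: (831 − 800.25)² / 800.25 = 1.1816
  purple-stemmed potato-leaf: (769 − 800.25)² / 800.25 = 1.2203
  green-stemmed cut-leaf: (810 − 800.25)² / 800.25 = 0.1188
  green-stemmed potato-leaf: (791 − 800.25)² / 800.25 = 0.1069
χ² = 1.1816 + 1.2203 + 0.1188 + 0.1069 = 2.6276 ≈ 2.628
Degrees of freedom = 4 − 1 = 3; critical value at α = 0.05 is 7.815.
Since 2.628 < 7.815, we fail to reject the null hypothesis — the data are consistent with the 1:1:1:1 ratio.

2.628; consistent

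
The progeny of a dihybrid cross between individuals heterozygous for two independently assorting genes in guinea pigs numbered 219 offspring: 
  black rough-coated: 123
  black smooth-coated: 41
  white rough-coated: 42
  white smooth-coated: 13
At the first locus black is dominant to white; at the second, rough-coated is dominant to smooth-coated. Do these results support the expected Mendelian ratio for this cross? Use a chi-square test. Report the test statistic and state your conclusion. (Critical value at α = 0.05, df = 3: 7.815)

A dihybrid F₂ with independent assortment and complete dominance at both loci gives a 9:3:3:1 phenotypic ratio.
Expected counts for N = 219 under a 9:3:3:1 ratio (total parts = 16):
  black rough-coated: 219 × 9/16 = 123.1875
  black smooth-coated: 219 × 3/16 = 41.0625
  white rough-coated: 219 × 3/16 = 41.0625
  white smooth-coated: 219 × 1/16 = 13.6875
χ² = Σ (O − E)² / E
  black rough-coated: (123 − 123.1875)² / 123.1875 = 0.0003
  black smooth-coated: (41 − 41.0625)² / 41.0625 = 0.0001
  white rough-coated: (42 − 41.0625)² / 41.0625 = 0.0214
  white smooth-coated: (13 − 13.6875)² / 13.6875 = 0.0345
χ² = 0.0003 + 0.0001 + 0.0214 + 0.0345 = 0.0563 ≈ 0.056
Degrees of freedom = 4 − 1 = 3; critical value at α = 0.05 is 7.815.
Since 0.056 < 7.815, we fail to reject the null hypothesis — the data are consistent with the 9:3:3:1 ratio.

0.056; consistent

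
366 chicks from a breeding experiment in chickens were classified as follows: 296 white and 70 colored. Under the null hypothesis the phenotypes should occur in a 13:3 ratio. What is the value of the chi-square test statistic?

Total ratio parts = 16. Expected numbers out of 366:
  white: 366 × 13/16 = 297.375
  colored: 366 × 3/16 = 68.625
χ² = Σ (O − E)² / E
  white: (296 − 297.375)² / 297.375 = 0.0064
  colored: (70 − 68.625)² / 68.625 = 0.0276
χ² = 0.0064 + 0.0276 = 0.034

0.034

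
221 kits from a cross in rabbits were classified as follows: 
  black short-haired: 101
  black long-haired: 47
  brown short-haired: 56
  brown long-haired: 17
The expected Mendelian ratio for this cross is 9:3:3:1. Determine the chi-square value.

Expected counts for N = 221 under a 9:3:3:1 ratio (total parts = 16):
  black short-haired: 221 × 9/16 = 124.3125
  black long-haired: 221 × 3/16 = 41.4375
  brown short-haired: 221 × 3/16 = 41.4375
  brown long-haired: 221 × 1/16 = 13.8125
χ² = Σ (O − E)² / E
  black short-haired: (101 − 124.3125)² / 124.3125 = 4.3718
  black long-haired: (47 − 41.4375)² / 41.4375 = 0.7467
  brown short-haired: (56 − 41.4375)² / 41.4375 = 5.1177
  brown long-haired: (17 − 13.8125)² / 13.8125 = 0.7356
χ² = 4.3718 + 0.7467 + 5.1177 + 0.7356 = 10.9718 ≈ 10.972

10.972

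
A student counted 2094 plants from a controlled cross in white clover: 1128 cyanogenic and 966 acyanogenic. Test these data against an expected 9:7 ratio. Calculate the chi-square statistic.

4.827

Expected counts for N = 2094 under a 9:7 ratio (total parts = 16):
  cyanogenic: 2094 × 9/16 = 1177.875
  acyanogenic: 2094 × 7/16 = 916.125
χ² = Σ (O − E)² / E
  cyanogenic: (1128 − 1177.875)² / 1177.875 = 2.1119
  acyanogenic: (966 − 916.125)² / 916.125 = 2.7153
χ² = 2.1119 + 2.7153 = 4.8272 ≈ 4.827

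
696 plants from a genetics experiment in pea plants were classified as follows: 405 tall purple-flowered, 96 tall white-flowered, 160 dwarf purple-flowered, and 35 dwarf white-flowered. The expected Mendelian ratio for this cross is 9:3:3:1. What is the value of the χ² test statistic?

17.916

Expected counts for N = 696 under a 9:3:3:1 ratio (total parts = 16):
  tall purple-flowered: 696 × 9/16 = 391.5
  tall white-flowered: 696 × 3/16 = 130.5
  dwarf purple-flowered: 696 × 3/16 = 130.5
  dwarf white-flowered: 696 × 1/16 = 43.5
χ² = Σ (O − E)² / E
  tall purple-flowered: (405 − 391.5)² / 391.5 = 0.4655
  tall white-flowered: (96 − 130.5)² / 130.5 = 9.1207
  dwarf purple-flowered: (160 − 130.5)² / 130.5 = 6.6686
  dwarf white-flowered: (35 − 43.5)² / 43.5 = 1.6609
χ² = 0.4655 + 9.1207 + 6.6686 + 1.6609 = 17.9157 ≈ 17.916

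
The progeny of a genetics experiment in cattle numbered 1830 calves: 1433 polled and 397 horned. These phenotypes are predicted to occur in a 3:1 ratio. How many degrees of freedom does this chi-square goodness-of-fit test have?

1

A goodness-of-fit test with 2 phenotype classes has df = 2 − 1 = 1.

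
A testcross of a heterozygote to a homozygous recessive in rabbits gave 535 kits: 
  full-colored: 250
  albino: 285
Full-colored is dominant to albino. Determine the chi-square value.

A testcross of a heterozygote (Aa × aa) gives a 1:1 phenotypic ratio.
Under the 1:1 hypothesis (Σ ratio = 2, N = 535):
  full-colored: 535 × 1/2 = 267.5
  albino: 535 × 1/2 = 267.5
χ² = Σ (O − E)² / E
  full-colored: (250 − 267.5)² / 267.5 = 1.1449
  albino: (285 − 267.5)² / 267.5 = 1.1449
χ² = 1.1449 + 1.1449 = 2.2898 ≈ 2.290

2.290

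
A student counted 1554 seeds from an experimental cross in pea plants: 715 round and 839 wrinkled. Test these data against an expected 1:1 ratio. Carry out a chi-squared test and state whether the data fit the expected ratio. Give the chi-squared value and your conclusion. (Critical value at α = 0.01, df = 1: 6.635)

9.894; not consistent

Expected counts for N = 1554 under a 1:1 ratio (total parts = 2):
  round: 1554 × 1/2 = 777
  wrinkled: 1554 × 1/2 = 777
χ² = Σ (O − E)² / E
  round: (715 − 777)² / 777 = 4.9472
  wrinkled: (839 − 777)² / 777 = 4.9472
χ² = 4.9472 + 4.9472 = 9.8944 ≈ 9.894
Degrees of freedom = 2 − 1 = 1; critical value at α = 0.01 is 6.635.
Since 9.894 > 6.635, we reject the null hypothesis — the data do not fit the 1:1 ratio.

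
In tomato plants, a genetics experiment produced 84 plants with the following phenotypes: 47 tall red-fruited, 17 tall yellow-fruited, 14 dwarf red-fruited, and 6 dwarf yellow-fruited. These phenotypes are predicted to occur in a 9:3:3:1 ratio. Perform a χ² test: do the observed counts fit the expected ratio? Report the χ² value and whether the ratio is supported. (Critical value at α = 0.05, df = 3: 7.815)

0.402; consistent

Under the 9:3:3:1 hypothesis (Σ ratio = 16, N = 84):
  tall red-fruited: 84 × 9/16 = 47.25
  tall yellow-fruited: 84 × 3/16 = 15.75
  dwarf red-fruited: 84 × 3/16 = 15.75
  dwarf yellow-fruited: 84 × 1/16 = 5.25
χ² = Σ (O − E)² / E
  tall red-fruited: (47 − 47.25)² / 47.25 = 0.0013
  tall yellow-fruited: (17 − 15.75)² / 15.75 = 0.0992
  dwarf red-fruited: (14 − 15.75)² / 15.75 = 0.1944
  dwarf yellow-fruited: (6 − 5.25)² / 5.25 = 0.1071
χ² = 0.0013 + 0.0992 + 0.1944 + 0.1071 = 0.402
Degrees of freedom = 4 − 1 = 3; critical value at α = 0.05 is 7.815.
Since 0.402 < 7.815, we fail to reject the null hypothesis — the data are consistent with the 9:3:3:1 ratio.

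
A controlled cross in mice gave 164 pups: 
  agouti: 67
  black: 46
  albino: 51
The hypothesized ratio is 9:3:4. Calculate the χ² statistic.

Expected counts for N = 164 under a 9:3:4 ratio (total parts = 16):
  agouti: 164 × 9/16 = 92.25
  black: 164 × 3/16 = 30.75
  albino: 164 × 4/16 = 41
χ² = Σ (O − E)² / E
  agouti: (67 − 92.25)² / 92.25 = 6.9112
  black: (46 − 30.75)² / 30.75 = 7.5630
  albino: (51 − 41)² / 41 = 2.4390
χ² = 6.9112 + 7.5630 + 2.4390 = 16.9132 ≈ 16.913

16.913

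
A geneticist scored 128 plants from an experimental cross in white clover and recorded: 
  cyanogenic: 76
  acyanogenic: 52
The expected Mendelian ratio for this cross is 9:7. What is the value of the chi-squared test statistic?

0.508

Under the 9:7 hypothesis (Σ ratio = 16, N = 128):
  cyanogenic: 128 × 9/16 = 72
  acyanogenic: 128 × 7/16 = 56
χ² = Σ (O − E)² / E
  cyanogenic: (76 − 72)² / 72 = 0.2222
  acyanogenic: (52 − 56)² / 56 = 0.2857
χ² = 0.2222 + 0.2857 = 0.5079 ≈ 0.508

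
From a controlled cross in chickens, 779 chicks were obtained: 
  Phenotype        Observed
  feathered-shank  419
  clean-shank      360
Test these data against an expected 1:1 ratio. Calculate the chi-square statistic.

Under the 1:1 hypothesis (Σ ratio = 2, N = 779):
  feathered-shank: 779 × 1/2 = 389.5
  clean-shank: 779 × 1/2 = 389.5
χ² = Σ (O − E)² / E
  feathered-shank: (419 − 389.5)² / 389.5 = 2.2343
  clean-shank: (360 − 389.5)² / 389.5 = 2.2343
χ² = 2.2343 + 2.2343 = 4.4686 ≈ 4.469

4.469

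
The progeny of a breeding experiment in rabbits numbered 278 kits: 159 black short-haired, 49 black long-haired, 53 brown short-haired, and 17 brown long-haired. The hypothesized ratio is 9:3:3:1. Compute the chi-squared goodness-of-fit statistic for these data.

Total ratio parts = 16. Expected numbers out of 278:
  black short-haired: 278 × 9/16 = 156.375
  black long-haired: 278 × 3/16 = 52.125
  brown short-haired: 278 × 3/16 = 52.125
  brown long-haired: 278 × 1/16 = 17.375
χ² = Σ (O − E)² / E
  black short-haired: (159 − 156.375)² / 156.375 = 0.0441
  black long-haired: (49 − 52.125)² / 52.125 = 0.1874
  brown short-haired: (53 − 52.125)² / 52.125 = 0.0147
  brown long-haired: (17 − 17.375)² / 17.375 = 0.0081
χ² = 0.0441 + 0.1874 + 0.0147 + 0.0081 = 0.2543 ≈ 0.254

0.254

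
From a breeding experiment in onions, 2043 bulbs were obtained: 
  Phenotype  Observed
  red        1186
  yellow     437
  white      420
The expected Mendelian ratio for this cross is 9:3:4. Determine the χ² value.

Total ratio parts = 16. Expected numbers out of 2043:
  red: 2043 × 9/16 = 1149.1875
  yellow: 2043 × 3/16 = 383.0625
  white: 2043 × 4/16 = 510.75
χ² = Σ (O − E)² / E
  red: (1186 − 1149.1875)² / 1149.1875 = 1.1792
  yellow: (437 − 383.0625)² / 383.0625 = 7.5947
  white: (420 − 510.75)² / 510.75 = 16.1244
χ² = 1.1792 + 7.5947 + 16.1244 = 24.8983 ≈ 24.898

24.898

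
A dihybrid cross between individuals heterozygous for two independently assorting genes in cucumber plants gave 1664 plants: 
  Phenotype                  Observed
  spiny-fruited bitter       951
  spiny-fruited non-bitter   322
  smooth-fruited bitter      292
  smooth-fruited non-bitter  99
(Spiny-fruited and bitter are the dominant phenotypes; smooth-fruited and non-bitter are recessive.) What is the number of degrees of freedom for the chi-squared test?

A dihybrid F₂ with independent assortment and complete dominance at both loci gives a 9:3:3:1 phenotypic ratio.
A goodness-of-fit test with 4 phenotype classes has df = 4 − 1 = 3.

3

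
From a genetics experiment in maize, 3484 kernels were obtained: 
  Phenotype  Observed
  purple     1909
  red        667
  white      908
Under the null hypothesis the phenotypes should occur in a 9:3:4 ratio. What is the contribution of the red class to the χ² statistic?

The 9:3:4 ratio has 16 parts, so with N = 3484 the expected counts are:
  purple: 3484 × 9/16 = 1959.75
  red: 3484 × 3/16 = 653.25
  white: 3484 × 4/16 = 871
Contribution of red: (667 − 653.25)² / 653.25 = 0.2894

0.289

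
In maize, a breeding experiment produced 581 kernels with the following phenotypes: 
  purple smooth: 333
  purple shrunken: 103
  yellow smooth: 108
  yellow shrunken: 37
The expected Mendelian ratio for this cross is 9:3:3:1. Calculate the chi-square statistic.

0.462

Total ratio parts = 16. Expected numbers out of 581:
  purple smooth: 581 × 9/16 = 326.8125
  purple shrunken: 581 × 3/16 = 108.9375
  yellow smooth: 581 × 3/16 = 108.9375
  yellow shrunken: 581 × 1/16 = 36.3125
χ² = Σ (O − E)² / E
  purple smooth: (333 − 326.8125)² / 326.8125 = 0.1171
  purple shrunken: (103 − 108.9375)² / 108.9375 = 0.3236
  yellow smooth: (108 − 108.9375)² / 108.9375 = 0.0081
  yellow shrunken: (37 − 36.3125)² / 36.3125 = 0.0130
χ² = 0.1171 + 0.3236 + 0.0081 + 0.0130 = 0.4618 ≈ 0.462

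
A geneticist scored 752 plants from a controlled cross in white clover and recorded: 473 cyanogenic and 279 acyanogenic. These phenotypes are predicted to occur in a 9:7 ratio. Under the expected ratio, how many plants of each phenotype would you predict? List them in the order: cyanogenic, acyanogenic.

423, 329

Total ratio parts = 16. Expected numbers out of 752:
  cyanogenic: 752 × 9/16 = 423
  acyanogenic: 752 × 7/16 = 329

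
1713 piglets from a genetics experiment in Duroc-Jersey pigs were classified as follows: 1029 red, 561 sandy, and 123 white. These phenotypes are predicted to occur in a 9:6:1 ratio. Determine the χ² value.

17.125

Total ratio parts = 16. Expected numbers out of 1713:
  red: 1713 × 9/16 = 963.5625
  sandy: 1713 × 6/16 = 642.375
  white: 1713 × 1/16 = 107.0625
χ² = Σ (O − E)² / E
  red: (1029 − 963.5625)² / 963.5625 = 4.4440
  sandy: (561 − 642.375)² / 642.375 = 10.3085
  white: (123 − 107.0625)² / 107.0625 = 2.3725
χ² = 4.4440 + 10.3085 + 2.3725 = 17.125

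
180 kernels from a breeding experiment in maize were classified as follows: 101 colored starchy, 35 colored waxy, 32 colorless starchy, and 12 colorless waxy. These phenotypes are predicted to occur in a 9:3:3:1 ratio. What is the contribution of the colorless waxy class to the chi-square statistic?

0.050

Total ratio parts = 16. Expected numbers out of 180:
  colored starchy: 180 × 9/16 = 101.25
  colored waxy: 180 × 3/16 = 33.75
  colorless starchy: 180 × 3/16 = 33.75
  colorless waxy: 180 × 1/16 = 11.25
Contribution of colorless waxy: (12 − 11.25)² / 11.25 = 0.0500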